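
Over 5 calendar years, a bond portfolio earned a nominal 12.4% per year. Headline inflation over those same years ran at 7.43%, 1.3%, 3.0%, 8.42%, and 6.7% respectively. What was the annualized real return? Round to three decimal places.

6.708%

Cumulative inflation factor: 1.0743 × 1.013 × 1.030 × 1.0842 × 1.067 ≈ 1.29672.
Nominal growth factor: 1.79404. Real growth factor = 1.79404 / 1.29672 ≈ 1.38352.
Annualized: 1.38352^(1/5) − 1 ≈ 0.06708.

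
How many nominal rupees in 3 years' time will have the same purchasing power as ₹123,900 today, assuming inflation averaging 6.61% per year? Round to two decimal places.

₹150,129.19

Cumulative price-level factor: (1+6.61%)^3 ≈ 1.2116964348.
Multiplying ₹123,900 by the price-level factor gives the future nominal sum.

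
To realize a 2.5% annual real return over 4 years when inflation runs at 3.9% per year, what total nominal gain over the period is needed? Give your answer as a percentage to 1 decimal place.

28.6%

Required annual nominal rate: (1+2.5%)(1+3.9%) − 1 = 6.4975%.
Cumulative over 4 years: (1 + 0.064975)^4 − 1 ≈ 0.28635.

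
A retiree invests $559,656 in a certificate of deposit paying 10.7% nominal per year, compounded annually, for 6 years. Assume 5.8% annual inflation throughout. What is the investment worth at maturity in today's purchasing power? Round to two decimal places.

Nominal value at maturity: $559,656 × (1 + 10.7%)^6 ≈ $1,029,928.06.
Price-level factor over 6 years: (1 + 5.8%)^6 ≈ 1.4025359636.
Dividing the nominal maturity value by the price-level factor gives the value in today's money.

$734,332.73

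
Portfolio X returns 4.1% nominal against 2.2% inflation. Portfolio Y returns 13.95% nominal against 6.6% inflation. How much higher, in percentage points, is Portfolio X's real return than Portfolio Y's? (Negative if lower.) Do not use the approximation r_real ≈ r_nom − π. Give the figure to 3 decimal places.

Portfolio X real return: 1.041/1.022 − 1 = 1.8591%.
Portfolio Y real return: 1.1395/1.066 − 1 = 6.8949%.
Difference: 1.8591 − 6.8949 = -5.0358 pp.

-5.036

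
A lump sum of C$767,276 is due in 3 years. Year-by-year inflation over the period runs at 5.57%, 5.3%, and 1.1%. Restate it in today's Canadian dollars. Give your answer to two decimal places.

Price-level factor over 3 years: 1.0557 × 1.053 × 1.011 = 1.1238802731.
Purchasing power today: C$767,276 divided by that factor.

C$682,702.61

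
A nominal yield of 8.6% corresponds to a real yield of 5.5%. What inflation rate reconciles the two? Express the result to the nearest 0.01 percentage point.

2.94%

From (1+r_nom) = (1+r_real)(1+π), we get 1+π = (1 + 8.6%)/(1 + 5.5%) = 1.086/1.055 ≈ 1.02938.
So π ≈ 2.9384%.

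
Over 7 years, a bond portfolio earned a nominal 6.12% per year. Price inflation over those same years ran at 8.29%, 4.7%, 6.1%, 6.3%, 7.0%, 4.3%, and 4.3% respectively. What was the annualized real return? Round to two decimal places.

Cumulative inflation factor: 1.0829 × 1.047 × 1.061 × 1.063 × 1.070 × 1.043 × 1.043 ≈ 1.48846.
Nominal growth factor: 1.51559. Real growth factor = 1.51559 / 1.48846 ≈ 1.01823.
Annualized: 1.01823^(1/7) − 1 ≈ 0.00258.

0.26%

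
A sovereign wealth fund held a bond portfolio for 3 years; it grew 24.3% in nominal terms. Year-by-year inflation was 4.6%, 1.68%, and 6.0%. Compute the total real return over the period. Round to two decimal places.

Cumulative inflation factor: 1.046 × 1.0168 × 1.060 ≈ 1.12739.
Nominal growth factor: 1.24300. Real growth factor = 1.24300 / 1.12739 ≈ 1.10255.
Total real return ≈ 10.2549%.

10.25%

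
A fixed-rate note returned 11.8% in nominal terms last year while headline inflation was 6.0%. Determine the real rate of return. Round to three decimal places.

Real return via the Fisher equation: (1 + 11.8%)/(1 + 6.0%) − 1 = 1.118/1.060 − 1 ≈ 0.05472.

5.472%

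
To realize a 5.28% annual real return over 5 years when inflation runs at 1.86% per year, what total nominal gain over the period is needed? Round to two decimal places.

41.82%

Required annual nominal rate: (1+5.28%)(1+1.86%) − 1 = 7.238208%.
Cumulative over 5 years: (1 + 0.07238208)^5 − 1 ≈ 0.41823.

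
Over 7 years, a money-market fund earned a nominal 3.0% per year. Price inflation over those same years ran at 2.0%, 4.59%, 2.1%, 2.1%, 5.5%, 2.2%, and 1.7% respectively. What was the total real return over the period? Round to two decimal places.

Cumulative inflation factor: 1.020 × 1.0459 × 1.021 × 1.021 × 1.055 × 1.022 × 1.017 ≈ 1.21946.
Nominal growth factor: 1.22987. Real growth factor = 1.22987 / 1.21946 ≈ 1.00854.
Total real return ≈ 0.8543%.

0.85%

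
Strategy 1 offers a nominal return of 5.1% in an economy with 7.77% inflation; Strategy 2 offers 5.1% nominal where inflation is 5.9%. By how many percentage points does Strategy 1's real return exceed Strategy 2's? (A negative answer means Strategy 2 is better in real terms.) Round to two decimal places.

-1.72

Strategy 1 real return: 1.051/1.0777 − 1 = -2.477%.
Strategy 2 real return: 1.051/1.059 − 1 = -0.755%.
Difference: -2.477 − (-0.755) = -1.722 pp.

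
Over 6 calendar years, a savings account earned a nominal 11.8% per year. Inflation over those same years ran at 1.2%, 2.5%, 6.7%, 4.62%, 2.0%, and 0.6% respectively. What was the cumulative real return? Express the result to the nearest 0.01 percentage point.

Cumulative inflation factor: 1.012 × 1.025 × 1.067 × 1.0462 × 1.020 × 1.006 ≈ 1.18818.
Nominal growth factor: 1.95277. Real growth factor = 1.95277 / 1.18818 ≈ 1.64350.
Total real return ≈ 64.3498%.

64.35%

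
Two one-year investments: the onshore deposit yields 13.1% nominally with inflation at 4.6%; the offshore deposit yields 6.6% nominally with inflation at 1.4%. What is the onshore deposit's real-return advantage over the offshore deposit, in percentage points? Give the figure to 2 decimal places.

The onshore deposit real return: 1.131/1.046 − 1 = 8.126%.
The offshore deposit real return: 1.066/1.014 − 1 = 5.128%.
Difference: 8.126 − 5.128 = 2.998 pp.

3.00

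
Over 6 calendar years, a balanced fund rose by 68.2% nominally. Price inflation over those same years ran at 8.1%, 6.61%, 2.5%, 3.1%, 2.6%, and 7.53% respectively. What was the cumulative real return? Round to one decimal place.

Cumulative inflation factor: 1.081 × 1.0661 × 1.025 × 1.031 × 1.026 × 1.0753 ≈ 1.34364.
Nominal growth factor: 1.68200. Real growth factor = 1.68200 / 1.34364 ≈ 1.25182.
Total real return ≈ 25.1823%.

25.2%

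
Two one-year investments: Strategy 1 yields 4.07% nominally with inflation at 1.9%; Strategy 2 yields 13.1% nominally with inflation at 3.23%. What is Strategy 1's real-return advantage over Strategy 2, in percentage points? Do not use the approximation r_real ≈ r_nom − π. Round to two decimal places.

-7.43

Strategy 1 real return: 1.0407/1.019 − 1 = 2.130%.
Strategy 2 real return: 1.131/1.0323 − 1 = 9.561%.
Difference: 2.130 − 9.561 = -7.431 pp.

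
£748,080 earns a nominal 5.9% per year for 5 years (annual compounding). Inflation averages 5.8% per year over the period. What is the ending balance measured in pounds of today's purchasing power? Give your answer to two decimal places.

Nominal value at maturity: £748,080 × (1 + 5.9%)^5 ≈ £996,386.52.
Price-level factor over 5 years: (1 + 5.8%)^5 ≈ 1.3256483588.
The maturity value deflated by that factor is the answer in today's purchasing power.

£751,622.04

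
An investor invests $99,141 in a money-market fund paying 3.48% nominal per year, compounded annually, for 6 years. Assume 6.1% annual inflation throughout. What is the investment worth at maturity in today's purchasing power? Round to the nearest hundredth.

Nominal value at maturity: $99,141 × (1 + 3.48%)^6 ≈ $121,728.37.
Price-level factor over 6 years: (1 + 6.1%)^6 ≈ 1.4265674267.
The maturity value deflated by that factor is the answer in today's purchasing power.

$85,329.56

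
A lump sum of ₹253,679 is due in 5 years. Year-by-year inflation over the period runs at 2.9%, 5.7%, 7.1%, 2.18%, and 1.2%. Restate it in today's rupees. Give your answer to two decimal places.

Price-level factor over 5 years: 1.029 × 1.057 × 1.071 × 1.0218 × 1.012 ≈ 1.2045539157.
Purchasing power today: ₹253,679 divided by that factor.

₹210,599.95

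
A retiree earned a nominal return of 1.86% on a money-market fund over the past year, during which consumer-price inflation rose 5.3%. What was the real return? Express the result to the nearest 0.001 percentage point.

Real return via the Fisher equation: (1 + 1.86%)/(1 + 5.3%) − 1 = 1.0186/1.053 − 1 ≈ -0.03267.

-3.267%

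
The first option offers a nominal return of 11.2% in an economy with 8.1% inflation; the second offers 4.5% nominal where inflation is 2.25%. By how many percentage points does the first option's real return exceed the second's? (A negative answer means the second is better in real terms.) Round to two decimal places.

The first option real return: 1.112/1.081 − 1 = 2.868%.
The second real return: 1.045/1.0225 − 1 = 2.200%.
Difference: 2.868 − 2.200 = 0.668 pp.

0.67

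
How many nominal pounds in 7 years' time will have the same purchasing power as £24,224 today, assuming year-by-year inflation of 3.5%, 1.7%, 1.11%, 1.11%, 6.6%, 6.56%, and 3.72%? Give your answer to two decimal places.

£30,712.09

Cumulative price-level factor: 1.035 × 1.017 × 1.0111 × 1.0111 × 1.066 × 1.0656 × 1.0372 ≈ 1.2678370766.
The nominal amount required is £24,224 scaled up by that factor.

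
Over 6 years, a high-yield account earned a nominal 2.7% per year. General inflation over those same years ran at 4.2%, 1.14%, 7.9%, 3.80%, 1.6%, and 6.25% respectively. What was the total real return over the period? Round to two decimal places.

-7.91%

Cumulative inflation factor: 1.042 × 1.0114 × 1.079 × 1.0380 × 1.016 × 1.0625 ≈ 1.27418.
Nominal growth factor: 1.17334. Real growth factor = 1.17334 / 1.27418 ≈ 0.92085.
Total real return ≈ -7.9146%.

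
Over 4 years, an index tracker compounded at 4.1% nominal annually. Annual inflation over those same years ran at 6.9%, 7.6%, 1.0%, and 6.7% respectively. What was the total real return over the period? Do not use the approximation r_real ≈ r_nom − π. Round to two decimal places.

-5.26%

Cumulative inflation factor: 1.069 × 1.076 × 1.010 × 1.067 ≈ 1.23958.
Nominal growth factor: 1.17436. Real growth factor = 1.17436 / 1.23958 ≈ 0.94739.
Total real return ≈ -5.2614%.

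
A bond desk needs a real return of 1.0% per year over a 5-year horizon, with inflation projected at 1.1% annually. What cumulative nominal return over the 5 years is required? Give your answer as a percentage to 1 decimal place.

11.0%

Required annual nominal rate: (1+1.0%)(1+1.1%) − 1 = 2.111%.
Cumulative over 5 years: (1 + 0.02111)^5 − 1 ≈ 0.11010.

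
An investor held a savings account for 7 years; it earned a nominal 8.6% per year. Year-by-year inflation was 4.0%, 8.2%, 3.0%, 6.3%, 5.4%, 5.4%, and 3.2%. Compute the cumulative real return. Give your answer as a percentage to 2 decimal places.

26.13%

Cumulative inflation factor: 1.040 × 1.082 × 1.030 × 1.063 × 1.054 × 1.054 × 1.032 ≈ 1.41251.
Nominal growth factor: 1.78159. Real growth factor = 1.78159 / 1.41251 ≈ 1.26130.
Total real return ≈ 26.1295%.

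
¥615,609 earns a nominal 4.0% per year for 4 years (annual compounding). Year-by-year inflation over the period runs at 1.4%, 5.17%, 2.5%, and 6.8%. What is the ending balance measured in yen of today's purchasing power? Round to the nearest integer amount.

Nominal value at maturity: ¥615,609 × (1 + 4.0%)^4 ≈ ¥720,175.
Price-level factor over 4 years: 1.014 × 1.0517 × 1.025 × 1.068 ≈ 1.1674141339.
Dividing the nominal maturity value by the price-level factor gives the value in today's money.

¥616,898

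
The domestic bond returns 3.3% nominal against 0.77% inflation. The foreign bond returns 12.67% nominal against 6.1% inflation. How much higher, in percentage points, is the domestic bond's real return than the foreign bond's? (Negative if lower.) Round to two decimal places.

The domestic bond real return: 1.033/1.0077 − 1 = 2.511%.
The foreign bond real return: 1.1267/1.061 − 1 = 6.192%.
Difference: 2.511 − 6.192 = -3.681 pp.

-3.68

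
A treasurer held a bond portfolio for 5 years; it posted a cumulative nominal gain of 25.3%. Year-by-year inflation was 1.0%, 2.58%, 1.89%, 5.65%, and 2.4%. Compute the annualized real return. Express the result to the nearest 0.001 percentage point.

1.872%

Cumulative inflation factor: 1.010 × 1.0258 × 1.0189 × 1.0565 × 1.024 ≈ 1.14205.
Nominal growth factor: 1.25300. Real growth factor = 1.25300 / 1.14205 ≈ 1.09715.
Annualized: 1.09715^(1/5) − 1 ≈ 0.01872.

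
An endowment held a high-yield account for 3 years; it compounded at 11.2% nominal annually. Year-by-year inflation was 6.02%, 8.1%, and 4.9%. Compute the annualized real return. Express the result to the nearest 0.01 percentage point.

Cumulative inflation factor: 1.0602 × 1.081 × 1.049 ≈ 1.20223.
Nominal growth factor: 1.37504. Real growth factor = 1.37504 / 1.20223 ≈ 1.14373.
Annualized: 1.14373^(1/3) − 1 ≈ 0.04578.

4.58%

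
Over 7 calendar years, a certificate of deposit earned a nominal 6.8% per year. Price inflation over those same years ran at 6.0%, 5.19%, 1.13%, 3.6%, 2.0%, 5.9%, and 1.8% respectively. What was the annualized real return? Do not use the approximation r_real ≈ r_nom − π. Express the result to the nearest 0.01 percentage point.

Cumulative inflation factor: 1.060 × 1.0519 × 1.0113 × 1.036 × 1.020 × 1.059 × 1.018 ≈ 1.28459.
Nominal growth factor: 1.58489. Real growth factor = 1.58489 / 1.28459 ≈ 1.23377.
Annualized: 1.23377^(1/7) − 1 ≈ 0.03047.

3.05%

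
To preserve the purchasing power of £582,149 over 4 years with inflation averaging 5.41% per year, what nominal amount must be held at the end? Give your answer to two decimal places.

Cumulative price-level factor: (1+5.41%)^4 ≈ 1.2346027879.
The nominal amount required is £582,149 scaled up by that factor.

£718,722.78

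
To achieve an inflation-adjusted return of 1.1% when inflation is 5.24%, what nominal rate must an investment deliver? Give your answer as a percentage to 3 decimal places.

By the Fisher equation, 1 + r_nom = (1 + 1.1%)(1 + 5.24%) = 1.011 × 1.0524 = 1.0639764.
So r_nom = 6.39764%.

6.398%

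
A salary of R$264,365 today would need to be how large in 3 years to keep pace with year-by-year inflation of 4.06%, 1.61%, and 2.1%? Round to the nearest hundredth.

Cumulative price-level factor: 1.0406 × 1.0161 × 1.021 ≈ 1.0795580869.
The nominal amount required is R$264,365 scaled up by that factor.

R$285,397.37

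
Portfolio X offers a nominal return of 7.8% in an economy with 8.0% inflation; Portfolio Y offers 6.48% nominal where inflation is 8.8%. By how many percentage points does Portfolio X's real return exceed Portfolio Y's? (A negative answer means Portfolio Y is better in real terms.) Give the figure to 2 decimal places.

Portfolio X real return: 1.078/1.080 − 1 = -0.185%.
Portfolio Y real return: 1.0648/1.088 − 1 = -2.132%.
Difference: -0.185 − (-2.132) = 1.947 pp.

1.95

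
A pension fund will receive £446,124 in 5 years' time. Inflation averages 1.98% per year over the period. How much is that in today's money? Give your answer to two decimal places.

Price-level factor over 5 years: (1 + 1.98%)^5 ≈ 1.1029987954.
Purchasing power today: £446,124 divided by that factor.

£404,464.63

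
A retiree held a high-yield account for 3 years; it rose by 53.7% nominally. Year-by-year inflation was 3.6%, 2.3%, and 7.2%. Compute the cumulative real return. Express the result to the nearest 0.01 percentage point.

Cumulative inflation factor: 1.036 × 1.023 × 1.072 ≈ 1.13614.
Nominal growth factor: 1.53700. Real growth factor = 1.53700 / 1.13614 ≈ 1.35283.
Total real return ≈ 35.2831%.

35.28%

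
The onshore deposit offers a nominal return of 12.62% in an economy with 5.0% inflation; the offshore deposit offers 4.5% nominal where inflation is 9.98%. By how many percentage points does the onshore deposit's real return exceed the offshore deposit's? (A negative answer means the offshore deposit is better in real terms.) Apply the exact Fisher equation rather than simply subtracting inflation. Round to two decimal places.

The onshore deposit real return: 1.1262/1.050 − 1 = 7.257%.
The offshore deposit real return: 1.045/1.0998 − 1 = -4.983%.
Difference: 7.257 − (-4.983) = 12.240 pp.

12.24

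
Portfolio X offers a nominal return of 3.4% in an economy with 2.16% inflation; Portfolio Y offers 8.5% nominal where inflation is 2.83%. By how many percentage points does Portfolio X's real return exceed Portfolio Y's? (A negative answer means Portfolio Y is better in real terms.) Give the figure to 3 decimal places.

-4.300

Portfolio X real return: 1.034/1.0216 − 1 = 1.2138%.
Portfolio Y real return: 1.085/1.0283 − 1 = 5.5140%.
Difference: 1.2138 − 5.5140 = -4.3002 pp.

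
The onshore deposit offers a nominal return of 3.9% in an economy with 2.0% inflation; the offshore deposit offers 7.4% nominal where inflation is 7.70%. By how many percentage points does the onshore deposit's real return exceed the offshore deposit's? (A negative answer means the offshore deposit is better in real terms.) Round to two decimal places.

2.14

The onshore deposit real return: 1.039/1.020 − 1 = 1.863%.
The offshore deposit real return: 1.074/1.0770 − 1 = -0.279%.
Difference: 1.863 − (-0.279) = 2.142 pp.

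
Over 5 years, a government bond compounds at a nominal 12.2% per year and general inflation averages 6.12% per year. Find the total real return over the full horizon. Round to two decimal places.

The annual real rate is (1+12.2%)/(1+6.12%) − 1 = 5.7294%.
Compounded over 5 years: (1 + 0.057294)^5 − 1 ≈ 0.32123.

32.12%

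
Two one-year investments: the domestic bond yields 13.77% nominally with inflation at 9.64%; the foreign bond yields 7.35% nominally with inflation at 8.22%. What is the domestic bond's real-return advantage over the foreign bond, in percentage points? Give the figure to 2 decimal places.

The domestic bond real return: 1.1377/1.0964 − 1 = 3.767%.
The foreign bond real return: 1.0735/1.0822 − 1 = -0.804%.
Difference: 3.767 − (-0.804) = 4.571 pp.

4.57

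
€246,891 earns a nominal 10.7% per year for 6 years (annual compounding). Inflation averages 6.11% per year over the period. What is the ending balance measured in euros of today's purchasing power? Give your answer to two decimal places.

Nominal value at maturity: €246,891 × (1 + 10.7%)^6 ≈ €454,350.47.
Price-level factor over 6 years: (1 + 6.11%)^6 ≈ 1.4273743468.
Dividing the nominal maturity value by the price-level factor gives the value in today's money.

€318,312.06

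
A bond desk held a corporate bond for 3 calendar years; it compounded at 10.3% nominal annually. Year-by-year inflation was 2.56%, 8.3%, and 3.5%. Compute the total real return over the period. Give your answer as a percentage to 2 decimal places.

Cumulative inflation factor: 1.0256 × 1.083 × 1.035 ≈ 1.14960.
Nominal growth factor: 1.34192. Real growth factor = 1.34192 / 1.14960 ≈ 1.16729.
Total real return ≈ 16.7293%.

16.73%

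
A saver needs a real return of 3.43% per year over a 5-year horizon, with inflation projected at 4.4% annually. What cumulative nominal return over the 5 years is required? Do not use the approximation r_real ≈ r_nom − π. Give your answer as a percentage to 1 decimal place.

46.8%

Required annual nominal rate: (1+3.43%)(1+4.4%) − 1 = 7.98092%.
Cumulative over 5 years: (1 + 0.0798092)^5 − 1 ≈ 0.46803.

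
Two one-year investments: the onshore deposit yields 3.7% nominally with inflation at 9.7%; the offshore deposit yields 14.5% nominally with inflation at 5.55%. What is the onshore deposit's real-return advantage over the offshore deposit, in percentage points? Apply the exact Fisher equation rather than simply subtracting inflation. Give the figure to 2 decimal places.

The onshore deposit real return: 1.037/1.097 − 1 = -5.469%.
The offshore deposit real return: 1.145/1.0555 − 1 = 8.479%.
Difference: -5.469 − 8.479 = -13.948 pp.

-13.95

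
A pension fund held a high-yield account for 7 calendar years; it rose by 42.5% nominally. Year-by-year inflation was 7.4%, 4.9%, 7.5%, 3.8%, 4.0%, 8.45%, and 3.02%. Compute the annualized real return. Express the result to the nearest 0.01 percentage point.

Cumulative inflation factor: 1.074 × 1.049 × 1.075 × 1.038 × 1.040 × 1.0845 × 1.0302 ≈ 1.46073.
Nominal growth factor: 1.42500. Real growth factor = 1.42500 / 1.46073 ≈ 0.97554.
Annualized: 0.97554^(1/7) − 1 ≈ -0.00353.

-0.35%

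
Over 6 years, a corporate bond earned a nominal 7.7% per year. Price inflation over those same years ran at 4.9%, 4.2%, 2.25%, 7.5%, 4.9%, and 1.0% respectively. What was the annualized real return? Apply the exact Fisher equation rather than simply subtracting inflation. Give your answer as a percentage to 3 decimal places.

3.454%

Cumulative inflation factor: 1.049 × 1.042 × 1.0225 × 1.075 × 1.049 × 1.010 ≈ 1.27295.
Nominal growth factor: 1.56061. Real growth factor = 1.56061 / 1.27295 ≈ 1.22598.
Annualized: 1.22598^(1/6) − 1 ≈ 0.03454.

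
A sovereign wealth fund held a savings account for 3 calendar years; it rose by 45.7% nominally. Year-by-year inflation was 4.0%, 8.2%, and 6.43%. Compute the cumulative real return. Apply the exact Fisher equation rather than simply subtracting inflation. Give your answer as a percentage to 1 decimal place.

Cumulative inflation factor: 1.040 × 1.082 × 1.0643 ≈ 1.19764.
Nominal growth factor: 1.45700. Real growth factor = 1.45700 / 1.19764 ≈ 1.21656.
Total real return ≈ 21.6564%.

21.7%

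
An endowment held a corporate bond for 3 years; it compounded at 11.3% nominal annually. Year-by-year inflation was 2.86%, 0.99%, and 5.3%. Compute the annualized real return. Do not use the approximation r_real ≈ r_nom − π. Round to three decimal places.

Cumulative inflation factor: 1.0286 × 1.0099 × 1.053 ≈ 1.09384.
Nominal growth factor: 1.37875. Real growth factor = 1.37875 / 1.09384 ≈ 1.26047.
Annualized: 1.26047^(1/3) − 1 ≈ 0.08022.

8.022%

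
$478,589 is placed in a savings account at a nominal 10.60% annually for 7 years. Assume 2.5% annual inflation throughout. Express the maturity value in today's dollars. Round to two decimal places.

$815,044.92

Nominal value at maturity: $478,589 × (1 + 10.60%)^7 ≈ $968,832.28.
Price-level factor over 7 years: (1 + 2.5%)^7 ≈ 1.1886857537.
Dividing the nominal maturity value by the price-level factor gives the value in today's money.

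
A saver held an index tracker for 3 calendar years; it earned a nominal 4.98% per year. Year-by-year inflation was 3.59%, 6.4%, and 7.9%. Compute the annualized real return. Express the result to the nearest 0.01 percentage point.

Cumulative inflation factor: 1.0359 × 1.064 × 1.079 ≈ 1.18927.
Nominal growth factor: 1.15696. Real growth factor = 1.15696 / 1.18927 ≈ 0.97283.
Annualized: 0.97283^(1/3) − 1 ≈ -0.00914.

-0.91%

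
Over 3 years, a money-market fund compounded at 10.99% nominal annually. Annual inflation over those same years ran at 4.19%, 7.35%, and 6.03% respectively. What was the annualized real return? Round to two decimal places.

4.86%

Cumulative inflation factor: 1.0419 × 1.0735 × 1.0603 ≈ 1.18592.
Nominal growth factor: 1.36726. Real growth factor = 1.36726 / 1.18592 ≈ 1.15291.
Annualized: 1.15291^(1/3) − 1 ≈ 0.04857.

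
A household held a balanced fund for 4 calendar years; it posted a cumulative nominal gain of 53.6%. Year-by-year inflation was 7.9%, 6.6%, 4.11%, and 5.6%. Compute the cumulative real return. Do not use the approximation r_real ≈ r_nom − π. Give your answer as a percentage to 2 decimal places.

21.47%

Cumulative inflation factor: 1.079 × 1.066 × 1.0411 × 1.056 ≈ 1.26455.
Nominal growth factor: 1.53600. Real growth factor = 1.53600 / 1.26455 ≈ 1.21466.
Total real return ≈ 21.4664%.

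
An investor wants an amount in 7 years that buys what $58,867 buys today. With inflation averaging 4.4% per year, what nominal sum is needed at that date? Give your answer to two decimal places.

$79,574.77

Cumulative price-level factor: (1+4.4%)^7 ≈ 1.3517721377.
Multiplying $58,867 by the price-level factor gives the future nominal sum.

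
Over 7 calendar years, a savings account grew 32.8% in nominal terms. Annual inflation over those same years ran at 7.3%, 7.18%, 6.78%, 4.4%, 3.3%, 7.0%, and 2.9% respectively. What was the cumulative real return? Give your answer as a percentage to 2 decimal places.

Cumulative inflation factor: 1.073 × 1.0718 × 1.0678 × 1.044 × 1.033 × 1.070 × 1.029 ≈ 1.45815.
Nominal growth factor: 1.32800. Real growth factor = 1.32800 / 1.45815 ≈ 0.91074.
Total real return ≈ -8.9259%.

-8.93%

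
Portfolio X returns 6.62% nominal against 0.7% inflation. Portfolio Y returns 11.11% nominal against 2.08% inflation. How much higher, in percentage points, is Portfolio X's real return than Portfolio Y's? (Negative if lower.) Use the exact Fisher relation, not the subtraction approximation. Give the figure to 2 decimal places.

-2.97

Portfolio X real return: 1.0662/1.007 − 1 = 5.879%.
Portfolio Y real return: 1.1111/1.0208 − 1 = 8.846%.
Difference: 5.879 − 8.846 = -2.967 pp.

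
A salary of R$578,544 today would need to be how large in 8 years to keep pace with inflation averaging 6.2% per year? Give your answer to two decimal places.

R$936,122.16

Cumulative price-level factor: (1+6.2%)^8 ≈ 1.6180656338.
Multiplying R$578,544 by the price-level factor gives the future nominal sum.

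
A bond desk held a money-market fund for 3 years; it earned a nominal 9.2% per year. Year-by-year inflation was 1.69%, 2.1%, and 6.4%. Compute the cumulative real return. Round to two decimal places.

17.88%

Cumulative inflation factor: 1.0169 × 1.021 × 1.064 ≈ 1.10470.
Nominal growth factor: 1.30217. Real growth factor = 1.30217 / 1.10470 ≈ 1.17875.
Total real return ≈ 17.8752%.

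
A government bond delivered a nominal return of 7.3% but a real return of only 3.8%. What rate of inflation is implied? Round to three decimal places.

From (1+r_nom) = (1+r_real)(1+π), we get 1+π = (1 + 7.3%)/(1 + 3.8%) = 1.073/1.038 ≈ 1.03372.
So π ≈ 3.3719%.

3.372%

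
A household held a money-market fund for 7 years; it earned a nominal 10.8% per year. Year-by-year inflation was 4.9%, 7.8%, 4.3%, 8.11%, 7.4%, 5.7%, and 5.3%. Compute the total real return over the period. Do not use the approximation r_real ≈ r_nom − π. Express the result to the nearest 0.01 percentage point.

34.50%

Cumulative inflation factor: 1.049 × 1.078 × 1.043 × 1.0811 × 1.074 × 1.057 × 1.053 ≈ 1.52424.
Nominal growth factor: 2.05012. Real growth factor = 2.05012 / 1.52424 ≈ 1.34501.
Total real return ≈ 34.5012%.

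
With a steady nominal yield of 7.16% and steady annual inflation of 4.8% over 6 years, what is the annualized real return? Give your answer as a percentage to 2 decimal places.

2.25%

With constant rates the annual real return is the same each year: (1+7.16%)/(1+4.8%) − 1 = 0.02252.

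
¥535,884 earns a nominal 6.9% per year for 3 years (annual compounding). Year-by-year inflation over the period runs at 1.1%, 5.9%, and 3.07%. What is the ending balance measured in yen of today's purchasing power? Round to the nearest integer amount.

Nominal value at maturity: ¥535,884 × (1 + 6.9%)^3 ≈ ¥654,642.
Price-level factor over 3 years: 1.011 × 1.059 × 1.0307 = 1.1035179243.
Dividing the nominal maturity value by the price-level factor gives the value in today's money.

¥593,232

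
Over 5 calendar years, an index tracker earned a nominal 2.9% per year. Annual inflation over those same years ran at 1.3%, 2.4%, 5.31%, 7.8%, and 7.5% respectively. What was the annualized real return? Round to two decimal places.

-1.84%

Cumulative inflation factor: 1.013 × 1.024 × 1.0531 × 1.078 × 1.075 ≈ 1.26592.
Nominal growth factor: 1.15366. Real growth factor = 1.15366 / 1.26592 ≈ 0.91132.
Annualized: 0.91132^(1/5) − 1 ≈ -0.01840.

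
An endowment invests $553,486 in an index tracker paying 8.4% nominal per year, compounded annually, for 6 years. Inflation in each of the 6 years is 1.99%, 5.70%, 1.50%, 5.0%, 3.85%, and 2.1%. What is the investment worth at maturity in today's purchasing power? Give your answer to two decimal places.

$737,160.69

Nominal value at maturity: $553,486 × (1 + 8.4%)^6 ≈ $898,012.40.
Price-level factor over 6 years: 1.0199 × 1.0570 × 1.0150 × 1.050 × 1.0385 × 1.021 ≈ 1.2182043988.
Dividing the nominal maturity value by the price-level factor gives the value in today's money.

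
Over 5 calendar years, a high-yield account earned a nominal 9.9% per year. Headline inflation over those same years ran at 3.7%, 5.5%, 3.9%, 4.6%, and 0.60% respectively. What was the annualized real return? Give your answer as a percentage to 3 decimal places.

Cumulative inflation factor: 1.037 × 1.055 × 1.039 × 1.046 × 1.0060 ≈ 1.19612.
Nominal growth factor: 1.60320. Real growth factor = 1.60320 / 1.19612 ≈ 1.34033.
Annualized: 1.34033^(1/5) − 1 ≈ 0.06033.

6.033%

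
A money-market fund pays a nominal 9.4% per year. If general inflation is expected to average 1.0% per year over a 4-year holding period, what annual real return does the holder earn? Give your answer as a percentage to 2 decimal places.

8.32%

With constant rates the annual real return is the same each year: (1+9.4%)/(1+1.0%) − 1 = 0.08317.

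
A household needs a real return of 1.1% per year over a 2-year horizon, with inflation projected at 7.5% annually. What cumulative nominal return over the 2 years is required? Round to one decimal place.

18.1%

Required annual nominal rate: (1+1.1%)(1+7.5%) − 1 = 8.6825%.
Cumulative over 2 years: (1 + 0.086825)^2 − 1 ≈ 0.18119.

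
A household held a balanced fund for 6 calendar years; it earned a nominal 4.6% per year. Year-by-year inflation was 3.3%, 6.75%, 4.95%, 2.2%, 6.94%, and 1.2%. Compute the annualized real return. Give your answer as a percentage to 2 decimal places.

0.38%

Cumulative inflation factor: 1.033 × 1.0675 × 1.0495 × 1.022 × 1.0694 × 1.012 ≈ 1.28004.
Nominal growth factor: 1.30976. Real growth factor = 1.30976 / 1.28004 ≈ 1.02322.
Annualized: 1.02322^(1/6) − 1 ≈ 0.00383.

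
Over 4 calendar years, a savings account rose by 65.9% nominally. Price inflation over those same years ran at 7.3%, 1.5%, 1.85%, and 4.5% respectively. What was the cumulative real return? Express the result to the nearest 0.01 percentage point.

43.12%

Cumulative inflation factor: 1.073 × 1.015 × 1.0185 × 1.045 ≈ 1.15916.
Nominal growth factor: 1.65900. Real growth factor = 1.65900 / 1.15916 ≈ 1.43121.
Total real return ≈ 43.1210%.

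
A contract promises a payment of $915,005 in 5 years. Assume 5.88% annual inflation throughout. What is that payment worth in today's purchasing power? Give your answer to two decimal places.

Price-level factor over 5 years: (1 + 5.88%)^5 ≈ 1.3306678471.
Purchasing power today: $915,005 divided by that factor.

$687,628.40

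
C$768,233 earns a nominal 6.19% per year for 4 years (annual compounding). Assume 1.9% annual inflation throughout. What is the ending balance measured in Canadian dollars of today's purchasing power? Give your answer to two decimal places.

Nominal value at maturity: C$768,233 × (1 + 6.19%)^4 ≈ C$976,849.01.
Price-level factor over 4 years: (1 + 1.9%)^4 ≈ 1.0781935663.
The maturity value deflated by that factor is the answer in today's purchasing power.

C$906,005.23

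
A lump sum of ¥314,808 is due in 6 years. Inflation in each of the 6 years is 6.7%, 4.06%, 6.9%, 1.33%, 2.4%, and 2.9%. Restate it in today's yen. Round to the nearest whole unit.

¥248,408

Price-level factor over 6 years: 1.067 × 1.0406 × 1.069 × 1.0133 × 1.024 × 1.029 ≈ 1.2672996655.
Purchasing power today: ¥314,808 divided by that factor.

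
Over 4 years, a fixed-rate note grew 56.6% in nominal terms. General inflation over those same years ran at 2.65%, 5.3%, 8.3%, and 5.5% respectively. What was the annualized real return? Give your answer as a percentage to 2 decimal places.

Cumulative inflation factor: 1.0265 × 1.053 × 1.083 × 1.055 ≈ 1.23500.
Nominal growth factor: 1.56600. Real growth factor = 1.56600 / 1.23500 ≈ 1.26801.
Annualized: 1.26801^(1/4) − 1 ≈ 0.06116.

6.12%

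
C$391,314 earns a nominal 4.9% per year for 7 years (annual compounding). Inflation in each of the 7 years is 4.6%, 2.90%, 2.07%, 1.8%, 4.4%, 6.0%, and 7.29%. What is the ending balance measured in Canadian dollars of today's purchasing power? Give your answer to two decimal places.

C$411,903.27

Nominal value at maturity: C$391,314 × (1 + 4.9%)^7 ≈ C$546,957.78.
Price-level factor over 7 years: 1.046 × 1.0290 × 1.0207 × 1.018 × 1.044 × 1.060 × 1.0729 ≈ 1.3278791791.
Dividing the nominal maturity value by the price-level factor gives the value in today's money.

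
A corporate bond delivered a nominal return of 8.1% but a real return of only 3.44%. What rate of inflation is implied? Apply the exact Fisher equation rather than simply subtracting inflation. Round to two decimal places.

From (1+r_nom) = (1+r_real)(1+π), we get 1+π = (1 + 8.1%)/(1 + 3.44%) = 1.081/1.0344 ≈ 1.04505.
So π ≈ 4.5050%.

4.51%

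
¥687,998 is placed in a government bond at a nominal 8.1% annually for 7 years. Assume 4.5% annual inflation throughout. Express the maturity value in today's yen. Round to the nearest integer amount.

Nominal value at maturity: ¥687,998 × (1 + 8.1%)^7 ≈ ¥1,186,771.
Price-level factor over 7 years: (1 + 4.5%)^7 ≈ 1.3608618305.
Dividing the nominal maturity value by the price-level factor gives the value in today's money.

¥872,073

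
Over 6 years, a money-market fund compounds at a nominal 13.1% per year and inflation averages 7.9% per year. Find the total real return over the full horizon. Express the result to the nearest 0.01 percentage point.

The annual real rate is (1+13.1%)/(1+7.9%) − 1 = 4.8193%.
Compounded over 6 years: (1 + 0.048193)^6 − 1 ≈ 0.32632.

32.63%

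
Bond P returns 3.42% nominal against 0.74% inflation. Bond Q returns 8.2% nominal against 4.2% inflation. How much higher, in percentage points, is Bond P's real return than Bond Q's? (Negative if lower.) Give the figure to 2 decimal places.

-1.18

Bond P real return: 1.0342/1.0074 − 1 = 2.660%.
Bond Q real return: 1.082/1.042 − 1 = 3.839%.
Difference: 2.660 − 3.839 = -1.179 pp.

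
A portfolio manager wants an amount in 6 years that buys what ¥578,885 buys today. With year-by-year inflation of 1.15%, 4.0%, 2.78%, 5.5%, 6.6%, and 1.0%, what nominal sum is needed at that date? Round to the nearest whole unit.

Cumulative price-level factor: 1.0115 × 1.040 × 1.0278 × 1.055 × 1.066 × 1.010 ≈ 1.2281145534.
The nominal amount required is ¥578,885 scaled up by that factor.

¥710,937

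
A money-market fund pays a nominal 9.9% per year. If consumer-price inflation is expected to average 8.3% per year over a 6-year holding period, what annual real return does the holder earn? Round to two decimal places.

With constant rates the annual real return is the same each year: (1+9.9%)/(1+8.3%) − 1 = 0.01477.

1.48%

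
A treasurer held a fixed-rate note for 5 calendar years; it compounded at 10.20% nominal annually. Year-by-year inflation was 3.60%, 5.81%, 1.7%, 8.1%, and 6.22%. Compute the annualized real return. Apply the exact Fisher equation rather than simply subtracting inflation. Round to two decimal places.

Cumulative inflation factor: 1.0360 × 1.0581 × 1.017 × 1.081 × 1.0622 ≈ 1.28009.
Nominal growth factor: 1.62520. Real growth factor = 1.62520 / 1.28009 ≈ 1.26960.
Annualized: 1.26960^(1/5) − 1 ≈ 0.04890.

4.89%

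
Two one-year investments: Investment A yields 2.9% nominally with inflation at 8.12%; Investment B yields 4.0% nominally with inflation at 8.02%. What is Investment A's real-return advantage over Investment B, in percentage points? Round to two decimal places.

Investment A real return: 1.029/1.0812 − 1 = -4.828%.
Investment B real return: 1.040/1.0802 − 1 = -3.722%.
Difference: -4.828 − (-3.722) = -1.106 pp.

-1.11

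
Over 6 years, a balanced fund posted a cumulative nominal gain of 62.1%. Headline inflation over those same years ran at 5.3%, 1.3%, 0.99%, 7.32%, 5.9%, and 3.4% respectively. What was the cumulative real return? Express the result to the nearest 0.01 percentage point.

28.05%

Cumulative inflation factor: 1.053 × 1.013 × 1.0099 × 1.0732 × 1.059 × 1.034 ≈ 1.26594.
Nominal growth factor: 1.62100. Real growth factor = 1.62100 / 1.26594 ≈ 1.28047.
Total real return ≈ 28.0471%.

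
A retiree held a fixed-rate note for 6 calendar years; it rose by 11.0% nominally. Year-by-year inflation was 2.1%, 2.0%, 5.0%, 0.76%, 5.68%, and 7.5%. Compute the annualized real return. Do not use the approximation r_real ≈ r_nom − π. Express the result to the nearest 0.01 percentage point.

-1.98%

Cumulative inflation factor: 1.021 × 1.020 × 1.050 × 1.0076 × 1.0568 × 1.075 ≈ 1.25171.
Nominal growth factor: 1.11000. Real growth factor = 1.11000 / 1.25171 ≈ 0.88678.
Annualized: 0.88678^(1/6) − 1 ≈ -0.01983.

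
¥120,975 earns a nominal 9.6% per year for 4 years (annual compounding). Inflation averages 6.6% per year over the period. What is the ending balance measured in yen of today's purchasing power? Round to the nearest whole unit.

¥135,179

Nominal value at maturity: ¥120,975 × (1 + 9.6%)^4 ≈ ¥174,557.
Price-level factor over 4 years: (1 + 6.6%)^4 ≈ 1.2913049587.
Dividing the nominal maturity value by the price-level factor gives the value in today's money.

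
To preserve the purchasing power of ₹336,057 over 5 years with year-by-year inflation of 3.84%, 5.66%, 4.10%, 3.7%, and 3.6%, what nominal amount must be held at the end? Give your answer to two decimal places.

₹412,360.89

Cumulative price-level factor: 1.0384 × 1.0566 × 1.0410 × 1.037 × 1.036 ≈ 1.2270564061.
Multiplying ₹336,057 by the price-level factor gives the future nominal sum.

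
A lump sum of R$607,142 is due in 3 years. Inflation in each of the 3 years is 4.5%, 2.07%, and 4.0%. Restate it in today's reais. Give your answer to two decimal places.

R$547,321.53

Price-level factor over 3 years: 1.045 × 1.0207 × 1.040 = 1.10929676.
Purchasing power today: R$607,142 divided by that factor.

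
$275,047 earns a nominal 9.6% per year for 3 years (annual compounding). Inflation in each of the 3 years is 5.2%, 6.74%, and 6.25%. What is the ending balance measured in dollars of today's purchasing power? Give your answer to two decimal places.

Nominal value at maturity: $275,047 × (1 + 9.6%)^3 ≈ $362,108.38.
Price-level factor over 3 years: 1.052 × 1.0674 × 1.0625 = 1.19308635.
The maturity value deflated by that factor is the answer in today's purchasing power.

$303,505.59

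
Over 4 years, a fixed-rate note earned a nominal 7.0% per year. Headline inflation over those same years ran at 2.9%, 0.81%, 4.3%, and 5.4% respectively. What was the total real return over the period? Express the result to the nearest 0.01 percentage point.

14.95%

Cumulative inflation factor: 1.029 × 1.0081 × 1.043 × 1.054 ≈ 1.14037.
Nominal growth factor: 1.31080. Real growth factor = 1.31080 / 1.14037 ≈ 1.14945.
Total real return ≈ 14.9453%.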